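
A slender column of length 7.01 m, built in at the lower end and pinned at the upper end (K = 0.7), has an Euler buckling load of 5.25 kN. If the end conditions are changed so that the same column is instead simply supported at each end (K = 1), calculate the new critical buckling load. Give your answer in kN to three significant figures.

P_cr ∝ 1/K², so P_cr,new = P_cr,old × (K_old/K_new)² = 5.25 × (0.7/1)²
= 5.25 × 0.4900 = 2.57 kN

P_cr ≈ 2.57 kN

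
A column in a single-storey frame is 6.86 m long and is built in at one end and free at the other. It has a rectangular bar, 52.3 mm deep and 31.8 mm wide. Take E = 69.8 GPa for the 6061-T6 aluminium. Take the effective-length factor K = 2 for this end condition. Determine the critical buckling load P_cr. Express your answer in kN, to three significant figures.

Buckling occurs about the weak axis: I_min = h·b³/12 with b = 31.8 mm (the shorter side).
I_min = 52.3×31.8³/12 = 1.402×10^5 mm⁴
I = 1.402×10^5 mm⁴ = 1.402×10^-7 m⁴
Effective length L_e = K·L = 2 × 6.86 = 13.72 m
P_cr = π²EI / L_e² = π² × 69.8×10⁹ × 1.402×10^-7 / 13.72² = 512.9 N

P_cr ≈ 0.513 kN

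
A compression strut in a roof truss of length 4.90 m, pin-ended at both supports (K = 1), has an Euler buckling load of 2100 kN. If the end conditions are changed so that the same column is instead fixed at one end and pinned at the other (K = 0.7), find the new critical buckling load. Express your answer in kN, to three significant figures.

P_cr ≈ 4290 kN

P_cr ∝ 1/K², so P_cr,new = P_cr,old × (K_old/K_new)² = 2100 × (1/0.7)²
= 2100 × 2.041 = 4290 kN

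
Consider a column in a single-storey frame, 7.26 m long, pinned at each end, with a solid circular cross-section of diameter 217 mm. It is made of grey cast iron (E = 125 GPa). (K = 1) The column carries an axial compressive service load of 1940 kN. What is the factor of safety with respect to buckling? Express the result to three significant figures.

n ≈ 1.31

I = πd⁴/64 = π×217⁴/64 = 1.088×10^8 mm⁴
I = 1.088×10^8 mm⁴ = 1.088×10^-4 m⁴
Effective length L_e = K·L = 1 × 7.26 = 7.260 m
P_cr = π²EI / L_e² = π² × 125×10⁹ × 1.088×10^-4 / 7.260² = 2.548×10^6 N
Factor of safety n = P_cr / P = 2547.7 / 1940 = 1.31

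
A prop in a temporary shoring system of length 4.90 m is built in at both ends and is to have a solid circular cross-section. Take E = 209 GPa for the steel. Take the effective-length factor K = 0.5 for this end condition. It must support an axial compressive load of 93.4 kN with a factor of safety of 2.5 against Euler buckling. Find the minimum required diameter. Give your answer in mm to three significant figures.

Required P_cr = n·P = 2.5 × 93.4 = 233.5 kN
L_e = K·L = 0.5 × 4.90 = 2.450 m
Required I = P_cr·L_e²/(π²E) = 2.335×10^5 × 2.450² / (π² × 2.09×10^11) = 6.795×10^-7 m⁴
I_req = 6.795×10^5 mm⁴
Solid circle: I = πd⁴/64  ⇒  d = (64I/π)^(1/4) = (64×6.795×10^5/π)^(1/4) = 61.0 mm

d ≈ 61.0 mm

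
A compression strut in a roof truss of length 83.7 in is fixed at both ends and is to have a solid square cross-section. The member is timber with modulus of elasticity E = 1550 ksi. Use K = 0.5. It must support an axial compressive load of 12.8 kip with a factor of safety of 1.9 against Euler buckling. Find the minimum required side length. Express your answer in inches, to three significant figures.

Required P_cr = n·P = 1.9 × 12.8 = 24.32 kip
L_e = K·L = 0.5 × 83.7 = 41.85 in
Required I = P_cr·L_e²/(π²E) = 2.432×10^4 × 41.85² / (π² × 1.55×10^6) = 2.784 in⁴
Solid square: I = a⁴/12  ⇒  a = (12I)^(1/4) = (12×2.784)^(1/4) = 2.40 in

a ≈ 2.40 in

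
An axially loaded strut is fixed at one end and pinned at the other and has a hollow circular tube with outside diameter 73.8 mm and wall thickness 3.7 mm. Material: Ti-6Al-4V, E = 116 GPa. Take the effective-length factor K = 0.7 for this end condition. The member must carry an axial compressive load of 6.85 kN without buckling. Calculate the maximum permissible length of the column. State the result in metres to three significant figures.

L_max ≈ 13.1 m

Inner diameter d_i = 73.8 − 2×3.7 = 66.40 mm
I = π(d_o⁴ − d_i⁴)/64 = π(73.8⁴ − 66.40⁴)/64 = 5.019×10^5 mm⁴
I = 5.019×10^-7 m⁴
At the buckling limit P_cr = P = 6.850×10^3 N
From P_cr = π²EI/(K·L)²:  L = (1/K)·√(π²EI/P_cr) = (1/0.7)·√(π²×1.16×10^11×5.019×10^-7/6.850×10^3)
L = 13.1 m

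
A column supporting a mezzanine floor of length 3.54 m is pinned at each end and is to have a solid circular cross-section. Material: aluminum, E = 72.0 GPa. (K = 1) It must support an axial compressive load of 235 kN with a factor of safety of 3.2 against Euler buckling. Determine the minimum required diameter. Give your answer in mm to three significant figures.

Required P_cr = n·P = 3.2 × 235 = 752.0 kN
L_e = K·L = 1 × 3.54 = 3.540 m
Required I = P_cr·L_e²/(π²E) = 7.520×10^5 × 3.540² / (π² × 7.20×10^10) = 1.326×10^-5 m⁴
I_req = 1.326×10^7 mm⁴
Solid circle: I = πd⁴/64  ⇒  d = (64I/π)^(1/4) = (64×1.326×10^7/π)^(1/4) = 128 mm

d ≈ 128 mm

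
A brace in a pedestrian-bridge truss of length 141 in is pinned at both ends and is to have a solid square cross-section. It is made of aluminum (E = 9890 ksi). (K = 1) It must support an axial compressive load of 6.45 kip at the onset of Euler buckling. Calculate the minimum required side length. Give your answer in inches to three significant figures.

a ≈ 1.99 in

L_e = K·L = 1 × 141 = 141.0 in
Required I = P_cr·L_e²/(π²E) = 6.450×10^3 × 141.0² / (π² × 9.89×10^6) = 1.314 in⁴
Solid square: I = a⁴/12  ⇒  a = (12I)^(1/4) = (12×1.314)^(1/4) = 1.99 in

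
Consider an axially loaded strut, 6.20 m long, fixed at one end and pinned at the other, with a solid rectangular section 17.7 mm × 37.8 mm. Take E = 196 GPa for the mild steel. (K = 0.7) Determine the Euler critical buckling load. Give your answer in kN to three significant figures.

P_cr ≈ 1.79 kN

Buckling occurs about the weak axis: I_min = h·b³/12 with b = 17.7 mm (the shorter side).
I_min = 37.8×17.7³/12 = 1.747×10^4 mm⁴
I = 1.747×10^4 mm⁴ = 1.747×10^-8 m⁴
Effective length L_e = K·L = 0.7 × 6.20 = 4.340 m
P_cr = π²EI / L_e² = π² × 196×10⁹ × 1.747×10^-8 / 4.340² = 1.794×10^3 N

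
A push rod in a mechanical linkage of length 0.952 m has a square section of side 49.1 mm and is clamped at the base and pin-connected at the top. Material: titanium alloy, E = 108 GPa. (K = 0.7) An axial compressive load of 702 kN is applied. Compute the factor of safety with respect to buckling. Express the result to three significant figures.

n ≈ 1.66

I = a⁴/12 = 49.1⁴/12 = 4.843×10^5 mm⁴
I = 4.843×10^5 mm⁴ = 4.843×10^-7 m⁴
Effective length L_e = K·L = 0.7 × 0.952 = 0.6664 m
P_cr = π²EI / L_e² = π² × 108×10⁹ × 4.843×10^-7 / 0.6664² = 1.163×10^6 N
Factor of safety n = P_cr / P = 1162.5 / 702 = 1.66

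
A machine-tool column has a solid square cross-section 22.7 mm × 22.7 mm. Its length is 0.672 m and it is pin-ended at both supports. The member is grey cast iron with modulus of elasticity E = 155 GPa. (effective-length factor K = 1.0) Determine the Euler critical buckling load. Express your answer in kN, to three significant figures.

P_cr ≈ 75.0 kN

I = a⁴/12 = 22.7⁴/12 = 2.213×10^4 mm⁴
I = 2.213×10^4 mm⁴ = 2.213×10^-8 m⁴
Effective length L_e = K·L = 1 × 0.672 = 0.6720 m
P_cr = π²EI / L_e² = π² × 155×10⁹ × 2.213×10^-8 / 0.6720² = 7.496×10^4 N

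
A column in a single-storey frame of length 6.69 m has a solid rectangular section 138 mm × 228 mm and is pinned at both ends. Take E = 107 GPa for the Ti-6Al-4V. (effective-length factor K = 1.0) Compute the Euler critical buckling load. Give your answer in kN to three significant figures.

Buckling occurs about the weak axis: I_min = h·b³/12 with b = 138 mm (the shorter side).
I_min = 228×138³/12 = 4.993×10^7 mm⁴
I = 4.993×10^7 mm⁴ = 4.993×10^-5 m⁴
Effective length L_e = K·L = 1 × 6.69 = 6.690 m
P_cr = π²EI / L_e² = π² × 107×10⁹ × 4.993×10^-5 / 6.690² = 1.178×10^6 N

P_cr ≈ 1180 kN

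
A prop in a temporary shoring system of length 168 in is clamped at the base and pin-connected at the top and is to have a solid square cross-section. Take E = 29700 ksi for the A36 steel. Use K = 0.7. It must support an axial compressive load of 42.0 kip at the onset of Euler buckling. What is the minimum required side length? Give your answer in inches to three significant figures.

a ≈ 2.21 in

L_e = K·L = 0.7 × 168 = 117.6 in
Required I = P_cr·L_e²/(π²E) = 4.200×10^4 × 117.6² / (π² × 2.97×10^7) = 1.982 in⁴
Solid square: I = a⁴/12  ⇒  a = (12I)^(1/4) = (12×1.982)^(1/4) = 2.21 in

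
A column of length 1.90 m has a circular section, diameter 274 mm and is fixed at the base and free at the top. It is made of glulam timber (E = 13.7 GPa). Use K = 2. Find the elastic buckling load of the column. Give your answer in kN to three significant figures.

P_cr ≈ 2590 kN

I = πd⁴/64 = π×274⁴/64 = 2.767×10^8 mm⁴
I = 2.767×10^8 mm⁴ = 2.767×10^-4 m⁴
Effective length L_e = K·L = 2 × 1.90 = 3.800 m
P_cr = π²EI / L_e² = π² × 13.7×10⁹ × 2.767×10^-4 / 3.800² = 2.591×10^6 N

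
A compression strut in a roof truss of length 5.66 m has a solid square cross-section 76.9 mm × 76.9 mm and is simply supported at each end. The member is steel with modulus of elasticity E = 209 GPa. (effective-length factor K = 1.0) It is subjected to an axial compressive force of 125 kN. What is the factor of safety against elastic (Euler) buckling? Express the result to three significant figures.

n ≈ 1.50

I = a⁴/12 = 76.9⁴/12 = 2.914×10^6 mm⁴
I = 2.914×10^6 mm⁴ = 2.914×10^-6 m⁴
Effective length L_e = K·L = 1 × 5.66 = 5.660 m
P_cr = π²EI / L_e² = π² × 209×10⁹ × 2.914×10^-6 / 5.660² = 1.876×10^5 N
Factor of safety n = P_cr / P = 187.65 / 125 = 1.50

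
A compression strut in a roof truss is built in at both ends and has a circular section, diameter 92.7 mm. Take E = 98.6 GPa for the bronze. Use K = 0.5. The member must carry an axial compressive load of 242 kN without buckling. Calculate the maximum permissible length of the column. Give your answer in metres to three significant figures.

I = πd⁴/64 = π×92.7⁴/64 = 3.625×10^6 mm⁴
I = 3.625×10^-6 m⁴
At the buckling limit P_cr = P = 2.420×10^5 N
From P_cr = π²EI/(K·L)²:  L = (1/K)·√(π²EI/P_cr) = (1/0.5)·√(π²×9.86×10^10×3.625×10^-6/2.420×10^5)
L = 7.64 m

L_max ≈ 7.64 m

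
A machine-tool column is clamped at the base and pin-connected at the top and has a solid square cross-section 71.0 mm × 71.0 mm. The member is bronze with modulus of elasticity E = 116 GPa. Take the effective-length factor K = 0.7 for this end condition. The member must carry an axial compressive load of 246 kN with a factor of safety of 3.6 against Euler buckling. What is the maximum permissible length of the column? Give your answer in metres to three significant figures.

L_max ≈ 2.36 m

I = a⁴/12 = 71.0⁴/12 = 2.118×10^6 mm⁴
I = 2.118×10^-6 m⁴
Required critical load P_cr = n·P = 3.6 × 246 = 885.6 kN = 8.856×10^5 N
From P_cr = π²EI/(K·L)²:  L = (1/K)·√(π²EI/P_cr) = (1/0.7)·√(π²×1.16×10^11×2.118×10^-6/8.856×10^5)
L = 2.36 m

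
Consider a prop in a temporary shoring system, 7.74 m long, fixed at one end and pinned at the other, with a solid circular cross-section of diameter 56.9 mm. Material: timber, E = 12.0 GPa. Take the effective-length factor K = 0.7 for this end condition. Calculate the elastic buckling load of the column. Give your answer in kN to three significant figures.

I = πd⁴/64 = π×56.9⁴/64 = 5.145×10^5 mm⁴
I = 5.145×10^5 mm⁴ = 5.145×10^-7 m⁴
Effective length L_e = K·L = 0.7 × 7.74 = 5.418 m
P_cr = π²EI / L_e² = π² × 12.0×10⁹ × 5.145×10^-7 / 5.418² = 2.076×10^3 N

P_cr ≈ 2.08 kN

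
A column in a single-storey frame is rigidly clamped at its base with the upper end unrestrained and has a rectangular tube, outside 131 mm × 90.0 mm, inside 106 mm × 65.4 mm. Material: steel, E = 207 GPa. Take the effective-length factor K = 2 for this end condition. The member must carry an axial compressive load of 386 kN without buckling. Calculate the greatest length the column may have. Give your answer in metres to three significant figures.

L_max ≈ 2.69 m

Weak-axis I_min = (h_o·b_o³ − h_i·b_i³)/12 with b_o = 90.0, b_i = 65.40 mm (shorter outer/inner sides).
I_min = (131×90.0³ − 106.0×65.40³)/12 = 5.487×10^6 mm⁴
I = 5.487×10^-6 m⁴
At the buckling limit P_cr = P = 3.860×10^5 N
From P_cr = π²EI/(K·L)²:  L = (1/K)·√(π²EI/P_cr) = (1/2)·√(π²×2.07×10^11×5.487×10^-6/3.860×10^5)
L = 2.69 m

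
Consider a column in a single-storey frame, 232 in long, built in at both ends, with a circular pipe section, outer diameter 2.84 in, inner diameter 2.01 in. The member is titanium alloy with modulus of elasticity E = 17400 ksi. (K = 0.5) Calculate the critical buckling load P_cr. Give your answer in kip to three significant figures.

P_cr ≈ 30.5 kip

d_o = 2.84 in, d_i = 2.01 in
I = π(d_o⁴ − d_i⁴)/64 = π(2.84⁴ − 2.010⁴)/64 = 2.392 in⁴
Effective length L_e = K·L = 0.5 × 232 = 116.0 in
P_cr = π²EI / L_e² = π² × 17400×10³ × 2.392 / 116.0² = 3.053×10^4 lb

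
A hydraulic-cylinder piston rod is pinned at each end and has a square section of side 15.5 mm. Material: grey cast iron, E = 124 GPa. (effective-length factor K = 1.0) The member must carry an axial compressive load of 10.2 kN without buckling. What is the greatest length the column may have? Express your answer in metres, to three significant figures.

I = a⁴/12 = 15.5⁴/12 = 4.810×10^3 mm⁴
I = 4.810×10^-9 m⁴
At the buckling limit P_cr = P = 1.020×10^4 N
From P_cr = π²EI/(K·L)²:  L = (1/K)·√(π²EI/P_cr) = (1/1)·√(π²×1.24×10^11×4.810×10^-9/1.020×10^4)
L = 0.760 m

L_max ≈ 0.760 m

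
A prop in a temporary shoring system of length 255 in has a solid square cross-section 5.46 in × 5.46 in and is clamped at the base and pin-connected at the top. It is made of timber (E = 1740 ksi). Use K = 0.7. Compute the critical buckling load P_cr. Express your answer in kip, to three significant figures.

I = a⁴/12 = 5.46⁴/12 = 74.06 in⁴
Effective length L_e = K·L = 0.7 × 255 = 178.5 in
P_cr = π²EI / L_e² = π² × 1740×10³ × 74.06 / 178.5² = 3.992×10^4 lb

P_cr ≈ 39.9 kip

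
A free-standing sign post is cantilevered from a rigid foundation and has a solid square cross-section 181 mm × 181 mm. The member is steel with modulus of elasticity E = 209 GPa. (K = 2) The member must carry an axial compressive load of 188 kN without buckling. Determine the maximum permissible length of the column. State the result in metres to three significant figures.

I = a⁴/12 = 181⁴/12 = 8.944×10^7 mm⁴
I = 8.944×10^-5 m⁴
At the buckling limit P_cr = P = 1.880×10^5 N
From P_cr = π²EI/(K·L)²:  L = (1/K)·√(π²EI/P_cr) = (1/2)·√(π²×2.09×10^11×8.944×10^-5/1.880×10^5)
L = 15.7 m

L_max ≈ 15.7 m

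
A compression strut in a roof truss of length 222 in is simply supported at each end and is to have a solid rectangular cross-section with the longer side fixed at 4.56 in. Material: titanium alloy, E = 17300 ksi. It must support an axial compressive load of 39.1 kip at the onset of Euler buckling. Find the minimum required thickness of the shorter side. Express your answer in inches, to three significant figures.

b ≈ 3.10 in

L_e = K·L = 1 × 222 = 222.0 in
Required I = P_cr·L_e²/(π²E) = 3.910×10^4 × 222.0² / (π² × 1.73×10^7) = 11.29 in⁴
Rectangle, weak axis: I_min = h·b³/12 with h = 4.56 in fixed  ⇒  b = (12I/h)^(1/3) = 3.10 in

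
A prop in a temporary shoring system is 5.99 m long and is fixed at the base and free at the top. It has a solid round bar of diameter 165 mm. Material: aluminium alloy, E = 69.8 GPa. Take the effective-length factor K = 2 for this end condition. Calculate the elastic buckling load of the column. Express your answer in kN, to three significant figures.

I = πd⁴/64 = π×165⁴/64 = 3.638×10^7 mm⁴
I = 3.638×10^7 mm⁴ = 3.638×10^-5 m⁴
Effective length L_e = K·L = 2 × 5.99 = 11.98 m
P_cr = π²EI / L_e² = π² × 69.8×10⁹ × 3.638×10^-5 / 11.98² = 1.746×10^5 N

P_cr ≈ 175 kN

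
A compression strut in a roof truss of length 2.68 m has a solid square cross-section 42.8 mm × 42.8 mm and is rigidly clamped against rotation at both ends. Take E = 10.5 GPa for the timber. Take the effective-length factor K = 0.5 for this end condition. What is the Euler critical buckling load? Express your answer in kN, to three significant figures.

I = a⁴/12 = 42.8⁴/12 = 2.796×10^5 mm⁴
I = 2.796×10^5 mm⁴ = 2.796×10^-7 m⁴
Effective length L_e = K·L = 0.5 × 2.68 = 1.340 m
P_cr = π²EI / L_e² = π² × 10.5×10⁹ × 2.796×10^-7 / 1.340² = 1.614×10^4 N

P_cr ≈ 16.1 kN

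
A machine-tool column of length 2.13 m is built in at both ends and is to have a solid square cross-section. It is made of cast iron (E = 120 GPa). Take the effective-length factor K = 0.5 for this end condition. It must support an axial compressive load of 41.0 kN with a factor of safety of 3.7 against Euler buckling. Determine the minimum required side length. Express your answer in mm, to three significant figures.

a ≈ 36.3 mm

Required P_cr = n·P = 3.7 × 41.0 = 151.7 kN
L_e = K·L = 0.5 × 2.13 = 1.065 m
Required I = P_cr·L_e²/(π²E) = 1.517×10^5 × 1.065² / (π² × 1.20×10^11) = 1.453×10^-7 m⁴
I_req = 1.453×10^5 mm⁴
Solid square: I = a⁴/12  ⇒  a = (12I)^(1/4) = (12×1.453×10^5)^(1/4) = 36.3 mm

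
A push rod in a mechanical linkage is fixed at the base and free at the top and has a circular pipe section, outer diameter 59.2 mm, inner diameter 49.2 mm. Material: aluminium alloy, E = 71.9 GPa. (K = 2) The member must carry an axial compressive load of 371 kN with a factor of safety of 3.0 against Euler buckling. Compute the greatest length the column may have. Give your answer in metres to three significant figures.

d_o = 59.2 mm, d_i = 49.2 mm
I = π(d_o⁴ − d_i⁴)/64 = π(59.2⁴ − 49.20⁴)/64 = 3.153×10^5 mm⁴
I = 3.153×10^-7 m⁴
Required critical load P_cr = n·P = 3.0 × 371 = 1113 kN = 1.113×10^6 N
From P_cr = π²EI/(K·L)²:  L = (1/K)·√(π²EI/P_cr) = (1/2)·√(π²×7.19×10^10×3.153×10^-7/1.113×10^6)
L = 0.224 m

L_max ≈ 0.224 m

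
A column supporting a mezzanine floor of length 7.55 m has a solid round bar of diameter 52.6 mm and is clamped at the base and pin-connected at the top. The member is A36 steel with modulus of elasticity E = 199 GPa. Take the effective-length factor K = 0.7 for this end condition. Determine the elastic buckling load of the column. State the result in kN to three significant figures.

I = πd⁴/64 = π×52.6⁴/64 = 3.758×10^5 mm⁴
I = 3.758×10^5 mm⁴ = 3.758×10^-7 m⁴
Effective length L_e = K·L = 0.7 × 7.55 = 5.285 m
P_cr = π²EI / L_e² = π² × 199×10⁹ × 3.758×10^-7 / 5.285² = 2.642×10^4 N

P_cr ≈ 26.4 kN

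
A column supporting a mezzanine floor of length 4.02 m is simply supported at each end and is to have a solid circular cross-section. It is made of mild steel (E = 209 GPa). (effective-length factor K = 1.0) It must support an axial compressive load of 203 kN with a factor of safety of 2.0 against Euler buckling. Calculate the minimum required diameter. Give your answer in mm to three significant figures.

d ≈ 89.7 mm

Required P_cr = n·P = 2.0 × 203 = 406.0 kN
L_e = K·L = 1 × 4.02 = 4.020 m
Required I = P_cr·L_e²/(π²E) = 4.060×10^5 × 4.020² / (π² × 2.09×10^11) = 3.181×10^-6 m⁴
I_req = 3.181×10^6 mm⁴
Solid circle: I = πd⁴/64  ⇒  d = (64I/π)^(1/4) = (64×3.181×10^6/π)^(1/4) = 89.7 mm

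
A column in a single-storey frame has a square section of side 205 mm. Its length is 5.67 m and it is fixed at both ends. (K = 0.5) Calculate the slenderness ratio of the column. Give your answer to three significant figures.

λ ≈ 47.9

I = a⁴/12 = 205⁴/12 = 1.472×10^8 mm⁴
A = 4.202×10^4 mm²;  r_min = √(I/A) = √(1.472×10^8/4.202×10^4) = 59.18 mm
L_e = K·L = 0.5 × 5.67 m = 2.835 m = 2835.0 mm
λ = L_e / r_min = 2835.0 / 59.18 = 47.9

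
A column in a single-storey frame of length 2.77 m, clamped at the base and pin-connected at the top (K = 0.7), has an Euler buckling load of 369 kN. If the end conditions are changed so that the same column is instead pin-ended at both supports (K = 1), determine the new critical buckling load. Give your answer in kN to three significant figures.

P_cr ∝ 1/K², so P_cr,new = P_cr,old × (K_old/K_new)² = 369 × (0.7/1)²
= 369 × 0.4900 = 181 kN

P_cr ≈ 181 kN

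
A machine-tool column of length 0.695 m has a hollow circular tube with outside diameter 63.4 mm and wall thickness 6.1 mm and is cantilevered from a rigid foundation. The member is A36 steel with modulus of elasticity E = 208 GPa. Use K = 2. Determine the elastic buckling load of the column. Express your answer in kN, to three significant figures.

Inner diameter d_i = 63.4 − 2×6.1 = 51.20 mm
I = π(d_o⁴ − d_i⁴)/64 = π(63.4⁴ − 51.20⁴)/64 = 4.558×10^5 mm⁴
I = 4.558×10^5 mm⁴ = 4.558×10^-7 m⁴
Effective length L_e = K·L = 2 × 0.695 = 1.390 m
P_cr = π²EI / L_e² = π² × 208×10⁹ × 4.558×10^-7 / 1.390² = 4.843×10^5 N

P_cr ≈ 484 kN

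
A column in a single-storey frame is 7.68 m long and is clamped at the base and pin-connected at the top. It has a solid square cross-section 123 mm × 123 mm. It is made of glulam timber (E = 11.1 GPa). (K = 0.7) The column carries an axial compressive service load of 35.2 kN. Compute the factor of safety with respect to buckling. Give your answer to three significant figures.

n ≈ 2.05

I = a⁴/12 = 123⁴/12 = 1.907×10^7 mm⁴
I = 1.907×10^7 mm⁴ = 1.907×10^-5 m⁴
Effective length L_e = K·L = 0.7 × 7.68 = 5.376 m
P_cr = π²EI / L_e² = π² × 11.1×10⁹ × 1.907×10^-5 / 5.376² = 7.230×10^4 N
Factor of safety n = P_cr / P = 72.301 / 35.2 = 2.05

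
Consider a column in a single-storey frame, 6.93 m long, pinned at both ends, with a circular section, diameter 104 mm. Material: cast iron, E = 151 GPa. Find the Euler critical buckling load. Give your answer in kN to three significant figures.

P_cr ≈ 178 kN

I = πd⁴/64 = π×104⁴/64 = 5.743×10^6 mm⁴
I = 5.743×10^6 mm⁴ = 5.743×10^-6 m⁴
Effective length L_e = K·L = 1 × 6.93 = 6.930 m
P_cr = π²EI / L_e² = π² × 151×10⁹ × 5.743×10^-6 / 6.930² = 1.782×10^5 N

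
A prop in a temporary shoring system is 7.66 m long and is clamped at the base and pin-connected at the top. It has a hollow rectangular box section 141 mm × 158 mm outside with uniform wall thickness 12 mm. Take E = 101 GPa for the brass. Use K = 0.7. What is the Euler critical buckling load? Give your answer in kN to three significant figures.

P_cr ≈ 660 kN

Inner dimensions: h_i = 158 − 2×12 = 134.0 mm, b_i = 141 − 2×12 = 117.0 mm
Weak-axis I_min = (h_o·b_o³ − h_i·b_i³)/12 with b_o = 141, b_i = 117.0 mm (shorter outer/inner sides).
I_min = (158×141³ − 134.0×117.0³)/12 = 1.902×10^7 mm⁴
I = 1.902×10^7 mm⁴ = 1.902×10^-5 m⁴
Effective length L_e = K·L = 0.7 × 7.66 = 5.362 m
P_cr = π²EI / L_e² = π² × 101×10⁹ × 1.902×10^-5 / 5.362² = 6.596×10^5 N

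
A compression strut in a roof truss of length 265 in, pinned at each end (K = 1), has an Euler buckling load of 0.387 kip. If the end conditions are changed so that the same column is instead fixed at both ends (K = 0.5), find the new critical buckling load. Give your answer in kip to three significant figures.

P_cr ≈ 1.55 kip

P_cr ∝ 1/K², so P_cr,new = P_cr,old × (K_old/K_new)² = 0.387 × (1/0.5)²
= 0.387 × 4.000 = 1.55 kip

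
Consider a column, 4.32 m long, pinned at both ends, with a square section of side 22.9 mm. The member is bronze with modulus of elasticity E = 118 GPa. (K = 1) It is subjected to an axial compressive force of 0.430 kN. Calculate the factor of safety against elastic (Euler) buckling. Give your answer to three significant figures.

I = a⁴/12 = 22.9⁴/12 = 2.292×10^4 mm⁴
I = 2.292×10^4 mm⁴ = 2.292×10^-8 m⁴
Effective length L_e = K·L = 1 × 4.32 = 4.320 m
P_cr = π²EI / L_e² = π² × 118×10⁹ × 2.292×10^-8 / 4.320² = 1.430×10^3 N
Factor of safety n = P_cr / P = 1.4301 / 0.430 = 3.33

n ≈ 3.33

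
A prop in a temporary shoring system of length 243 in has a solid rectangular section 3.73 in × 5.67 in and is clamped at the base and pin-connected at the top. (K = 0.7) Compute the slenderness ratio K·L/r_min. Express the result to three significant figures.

For a rectangle r_min = b/√12 = 3.73/√12 = 1.077 in
L_e = K·L = 0.7 × 243 = 170.1 in
λ = L_e / r_min = 170.10 / 1.077 = 158

λ ≈ 158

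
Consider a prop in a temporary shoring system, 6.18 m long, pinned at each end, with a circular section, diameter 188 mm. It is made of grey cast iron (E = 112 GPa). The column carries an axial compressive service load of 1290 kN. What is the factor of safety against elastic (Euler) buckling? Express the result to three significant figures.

n ≈ 1.38

I = πd⁴/64 = π×188⁴/64 = 6.132×10^7 mm⁴
I = 6.132×10^7 mm⁴ = 6.132×10^-5 m⁴
Effective length L_e = K·L = 1 × 6.18 = 6.180 m
P_cr = π²EI / L_e² = π² × 112×10⁹ × 6.132×10^-5 / 6.180² = 1.775×10^6 N
Factor of safety n = P_cr / P = 1774.8 / 1290 = 1.38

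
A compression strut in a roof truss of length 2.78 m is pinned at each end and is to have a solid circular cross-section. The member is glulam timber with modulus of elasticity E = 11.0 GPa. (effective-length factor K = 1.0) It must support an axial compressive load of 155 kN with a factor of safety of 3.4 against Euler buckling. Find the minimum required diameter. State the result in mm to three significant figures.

Required P_cr = n·P = 3.4 × 155 = 527.0 kN
L_e = K·L = 1 × 2.78 = 2.780 m
Required I = P_cr·L_e²/(π²E) = 5.270×10^5 × 2.780² / (π² × 1.10×10^10) = 3.752×10^-5 m⁴
I_req = 3.752×10^7 mm⁴
Solid circle: I = πd⁴/64  ⇒  d = (64I/π)^(1/4) = (64×3.752×10^7/π)^(1/4) = 166 mm

d ≈ 166 mm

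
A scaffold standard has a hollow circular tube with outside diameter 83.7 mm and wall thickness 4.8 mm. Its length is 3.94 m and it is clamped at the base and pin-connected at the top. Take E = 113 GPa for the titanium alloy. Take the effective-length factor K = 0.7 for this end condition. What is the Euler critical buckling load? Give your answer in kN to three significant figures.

P_cr ≈ 136 kN

Inner diameter d_i = 83.7 − 2×4.8 = 74.10 mm
I = π(d_o⁴ − d_i⁴)/64 = π(83.7⁴ − 74.10⁴)/64 = 9.293×10^5 mm⁴
I = 9.293×10^5 mm⁴ = 9.293×10^-7 m⁴
Effective length L_e = K·L = 0.7 × 3.94 = 2.758 m
P_cr = π²EI / L_e² = π² × 113×10⁹ × 9.293×10^-7 / 2.758² = 1.362×10^5 N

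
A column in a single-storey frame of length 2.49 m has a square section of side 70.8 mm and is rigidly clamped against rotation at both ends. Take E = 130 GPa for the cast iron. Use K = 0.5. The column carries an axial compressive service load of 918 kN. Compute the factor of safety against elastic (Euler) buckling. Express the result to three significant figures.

n ≈ 1.89

I = a⁴/12 = 70.8⁴/12 = 2.094×10^6 mm⁴
I = 2.094×10^6 mm⁴ = 2.094×10^-6 m⁴
Effective length L_e = K·L = 0.5 × 2.49 = 1.245 m
P_cr = π²EI / L_e² = π² × 130×10⁹ × 2.094×10^-6 / 1.245² = 1.733×10^6 N
Factor of safety n = P_cr / P = 1733.2 / 918 = 1.89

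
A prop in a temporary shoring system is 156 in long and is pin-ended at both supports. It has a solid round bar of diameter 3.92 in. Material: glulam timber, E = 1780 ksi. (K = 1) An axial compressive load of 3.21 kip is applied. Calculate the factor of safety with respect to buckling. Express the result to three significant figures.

n ≈ 2.61

I = πd⁴/64 = π×3.92⁴/64 = 11.59 in⁴
Effective length L_e = K·L = 1 × 156 = 156.0 in
P_cr = π²EI / L_e² = π² × 1780×10³ × 11.59 / 156.0² = 8.367×10^3 lb
Factor of safety n = P_cr / P = 8.3673 / 3.21 = 2.61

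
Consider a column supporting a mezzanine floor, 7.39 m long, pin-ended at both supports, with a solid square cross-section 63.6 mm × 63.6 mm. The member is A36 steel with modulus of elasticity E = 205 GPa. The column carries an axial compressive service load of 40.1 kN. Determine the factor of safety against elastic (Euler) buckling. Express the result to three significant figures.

I = a⁴/12 = 63.6⁴/12 = 1.363×10^6 mm⁴
I = 1.363×10^6 mm⁴ = 1.363×10^-6 m⁴
Effective length L_e = K·L = 1 × 7.39 = 7.390 m
P_cr = π²EI / L_e² = π² × 205×10⁹ × 1.363×10^-6 / 7.390² = 5.051×10^4 N
Factor of safety n = P_cr / P = 50.514 / 40.1 = 1.26

n ≈ 1.26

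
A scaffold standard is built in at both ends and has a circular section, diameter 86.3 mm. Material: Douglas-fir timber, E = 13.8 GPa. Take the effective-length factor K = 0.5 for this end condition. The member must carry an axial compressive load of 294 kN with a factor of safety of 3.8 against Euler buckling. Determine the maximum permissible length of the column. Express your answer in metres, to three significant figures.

L_max ≈ 1.15 m

I = πd⁴/64 = π×86.3⁴/64 = 2.723×10^6 mm⁴
I = 2.723×10^-6 m⁴
Required critical load P_cr = n·P = 3.8 × 294 = 1117 kN = 1.117×10^6 N
From P_cr = π²EI/(K·L)²:  L = (1/K)·√(π²EI/P_cr) = (1/0.5)·√(π²×1.38×10^10×2.723×10^-6/1.117×10^6)
L = 1.15 m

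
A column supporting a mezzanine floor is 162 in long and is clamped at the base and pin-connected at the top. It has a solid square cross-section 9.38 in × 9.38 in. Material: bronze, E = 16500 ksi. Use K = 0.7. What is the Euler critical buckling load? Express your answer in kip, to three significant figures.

P_cr ≈ 8170 kip

I = a⁴/12 = 9.38⁴/12 = 645.1 in⁴
Effective length L_e = K·L = 0.7 × 162 = 113.4 in
P_cr = π²EI / L_e² = π² × 16500×10³ × 645.1 / 113.4² = 8.169×10^6 lb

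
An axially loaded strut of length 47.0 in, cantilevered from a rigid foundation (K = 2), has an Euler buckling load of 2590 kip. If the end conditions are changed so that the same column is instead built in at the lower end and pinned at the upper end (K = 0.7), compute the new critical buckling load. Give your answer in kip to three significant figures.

P_cr ≈ 21100 kip

P_cr ∝ 1/K², so P_cr,new = P_cr,old × (K_old/K_new)² = 2590 × (2/0.7)²
= 2590 × 8.163 = 21100 kip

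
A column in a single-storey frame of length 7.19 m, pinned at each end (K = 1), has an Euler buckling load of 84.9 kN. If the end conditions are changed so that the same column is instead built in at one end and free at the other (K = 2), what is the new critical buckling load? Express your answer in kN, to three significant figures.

P_cr ∝ 1/K², so P_cr,new = P_cr,old × (K_old/K_new)² = 84.9 × (1/2)²
= 84.9 × 0.2500 = 21.2 kN

P_cr ≈ 21.2 kN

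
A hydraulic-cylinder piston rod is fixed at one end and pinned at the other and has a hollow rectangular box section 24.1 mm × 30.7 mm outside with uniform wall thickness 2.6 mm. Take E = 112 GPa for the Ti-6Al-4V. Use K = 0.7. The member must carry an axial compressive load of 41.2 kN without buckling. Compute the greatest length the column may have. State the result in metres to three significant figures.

L_max ≈ 1.08 m

Inner dimensions: h_i = 30.7 − 2×2.6 = 25.50 mm, b_i = 24.1 − 2×2.6 = 18.90 mm
Weak-axis I_min = (h_o·b_o³ − h_i·b_i³)/12 with b_o = 24.1, b_i = 18.90 mm (shorter outer/inner sides).
I_min = (30.7×24.1³ − 25.50×18.90³)/12 = 2.146×10^4 mm⁴
I = 2.146×10^-8 m⁴
At the buckling limit P_cr = P = 4.120×10^4 N
From P_cr = π²EI/(K·L)²:  L = (1/K)·√(π²EI/P_cr) = (1/0.7)·√(π²×1.12×10^11×2.146×10^-8/4.120×10^4)
L = 1.08 m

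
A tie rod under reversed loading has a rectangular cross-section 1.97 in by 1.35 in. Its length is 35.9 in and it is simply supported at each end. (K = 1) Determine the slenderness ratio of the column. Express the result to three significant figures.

For a rectangle r_min = b/√12 = 1.35/√12 = 0.3897 in
L_e = K·L = 1 × 35.9 = 35.90 in
λ = L_e / r_min = 35.900 / 0.3897 = 92.1

λ ≈ 92.1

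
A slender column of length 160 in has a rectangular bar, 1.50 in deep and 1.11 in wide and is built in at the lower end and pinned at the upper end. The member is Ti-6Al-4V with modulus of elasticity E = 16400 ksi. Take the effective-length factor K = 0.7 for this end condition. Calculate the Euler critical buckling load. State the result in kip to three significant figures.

P_cr ≈ 2.21 kip

Buckling occurs about the weak axis: I_min = h·b³/12 with b = 1.11 in (the shorter side).
I_min = 1.50×1.11³/12 = 0.1710 in⁴
Effective length L_e = K·L = 0.7 × 160 = 112.0 in
P_cr = π²EI / L_e² = π² × 16400×10³ × 0.1710 / 112.0² = 2.206×10^3 lb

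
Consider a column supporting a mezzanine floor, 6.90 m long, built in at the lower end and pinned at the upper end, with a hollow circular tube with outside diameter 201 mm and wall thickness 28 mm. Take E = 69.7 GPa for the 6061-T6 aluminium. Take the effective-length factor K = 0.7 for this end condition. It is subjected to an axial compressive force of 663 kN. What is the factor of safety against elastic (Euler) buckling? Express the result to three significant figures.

Inner diameter d_i = 201 − 2×28 = 145.0 mm
I = π(d_o⁴ − d_i⁴)/64 = π(201⁴ − 145.0⁴)/64 = 5.842×10^7 mm⁴
I = 5.842×10^7 mm⁴ = 5.842×10^-5 m⁴
Effective length L_e = K·L = 0.7 × 6.90 = 4.830 m
P_cr = π²EI / L_e² = π² × 69.7×10⁹ × 5.842×10^-5 / 4.830² = 1.723×10^6 N
Factor of safety n = P_cr / P = 1722.8 / 663 = 2.60

n ≈ 2.60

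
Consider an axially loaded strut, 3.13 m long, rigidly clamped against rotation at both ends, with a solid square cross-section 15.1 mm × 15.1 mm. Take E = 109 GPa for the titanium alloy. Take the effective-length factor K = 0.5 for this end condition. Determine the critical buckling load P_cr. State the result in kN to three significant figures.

I = a⁴/12 = 15.1⁴/12 = 4.332×10^3 mm⁴
I = 4.332×10^3 mm⁴ = 4.332×10^-9 m⁴
Effective length L_e = K·L = 0.5 × 3.13 = 1.565 m
P_cr = π²EI / L_e² = π² × 109×10⁹ × 4.332×10^-9 / 1.565² = 1.903×10^3 N

P_cr ≈ 1.90 kN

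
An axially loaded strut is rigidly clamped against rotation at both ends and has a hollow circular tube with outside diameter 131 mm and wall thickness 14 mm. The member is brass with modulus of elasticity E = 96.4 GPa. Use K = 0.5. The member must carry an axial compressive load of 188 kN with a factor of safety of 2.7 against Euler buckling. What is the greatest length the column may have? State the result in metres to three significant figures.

Inner diameter d_i = 131 − 2×14 = 103.0 mm
I = π(d_o⁴ − d_i⁴)/64 = π(131⁴ − 103.0⁴)/64 = 8.931×10^6 mm⁴
I = 8.931×10^-6 m⁴
Required critical load P_cr = n·P = 2.7 × 188 = 507.6 kN = 5.076×10^5 N
From P_cr = π²EI/(K·L)²:  L = (1/K)·√(π²EI/P_cr) = (1/0.5)·√(π²×9.64×10^10×8.931×10^-6/5.076×10^5)
L = 8.18 m

L_max ≈ 8.18 m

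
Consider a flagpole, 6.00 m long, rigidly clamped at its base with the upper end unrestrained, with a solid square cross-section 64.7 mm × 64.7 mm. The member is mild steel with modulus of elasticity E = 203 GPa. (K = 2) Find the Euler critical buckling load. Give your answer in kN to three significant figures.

P_cr ≈ 20.3 kN

I = a⁴/12 = 64.7⁴/12 = 1.460×10^6 mm⁴
I = 1.460×10^6 mm⁴ = 1.460×10^-6 m⁴
Effective length L_e = K·L = 2 × 6.00 = 12.00 m
P_cr = π²EI / L_e² = π² × 203×10⁹ × 1.460×10^-6 / 12.00² = 2.032×10^4 N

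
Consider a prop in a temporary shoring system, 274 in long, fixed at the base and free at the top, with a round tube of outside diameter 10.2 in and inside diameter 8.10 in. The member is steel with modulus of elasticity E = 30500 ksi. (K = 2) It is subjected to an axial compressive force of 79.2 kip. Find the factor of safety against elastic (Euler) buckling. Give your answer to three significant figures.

n ≈ 4.05

d_o = 10.2 in, d_i = 8.10 in
I = π(d_o⁴ − d_i⁴)/64 = π(10.2⁴ − 8.100⁴)/64 = 320.0 in⁴
Effective length L_e = K·L = 2 × 274 = 548.0 in
P_cr = π²EI / L_e² = π² × 30500×10³ × 320.0 / 548.0² = 3.208×10^5 lb
Factor of safety n = P_cr / P = 320.80 / 79.2 = 4.05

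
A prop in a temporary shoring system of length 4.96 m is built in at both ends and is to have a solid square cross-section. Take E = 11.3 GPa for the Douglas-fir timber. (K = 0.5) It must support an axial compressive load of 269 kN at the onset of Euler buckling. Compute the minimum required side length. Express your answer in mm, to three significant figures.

L_e = K·L = 0.5 × 4.96 = 2.480 m
Required I = P_cr·L_e²/(π²E) = 2.690×10^5 × 2.480² / (π² × 1.13×10^10) = 1.483×10^-5 m⁴
I_req = 1.483×10^7 mm⁴
Solid square: I = a⁴/12  ⇒  a = (12I)^(1/4) = (12×1.483×10^7)^(1/4) = 116 mm

a ≈ 116 mm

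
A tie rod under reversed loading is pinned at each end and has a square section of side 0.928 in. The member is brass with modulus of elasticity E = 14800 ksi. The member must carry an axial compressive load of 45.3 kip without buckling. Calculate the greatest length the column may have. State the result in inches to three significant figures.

I = a⁴/12 = 0.928⁴/12 = 6.180×10^-2 in⁴
At the buckling limit P_cr = P = 4.530×10^4 lb
From P_cr = π²EI/(K·L)²:  L = (1/K)·√(π²EI/P_cr) = (1/1)·√(π²×1.48×10^7×6.180×10^-2/4.530×10^4)
L = 14.1 in

L_max ≈ 14.1 in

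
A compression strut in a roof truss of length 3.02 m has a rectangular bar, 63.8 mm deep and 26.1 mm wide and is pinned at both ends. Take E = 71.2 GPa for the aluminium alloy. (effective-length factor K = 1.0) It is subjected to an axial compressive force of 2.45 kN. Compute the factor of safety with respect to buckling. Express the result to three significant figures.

n ≈ 2.97

Buckling occurs about the weak axis: I_min = h·b³/12 with b = 26.1 mm (the shorter side).
I_min = 63.8×26.1³/12 = 9.453×10^4 mm⁴
I = 9.453×10^4 mm⁴ = 9.453×10^-8 m⁴
Effective length L_e = K·L = 1 × 3.02 = 3.020 m
P_cr = π²EI / L_e² = π² × 71.2×10⁹ × 9.453×10^-8 / 3.020² = 7.283×10^3 N
Factor of safety n = P_cr / P = 7.2833 / 2.45 = 2.97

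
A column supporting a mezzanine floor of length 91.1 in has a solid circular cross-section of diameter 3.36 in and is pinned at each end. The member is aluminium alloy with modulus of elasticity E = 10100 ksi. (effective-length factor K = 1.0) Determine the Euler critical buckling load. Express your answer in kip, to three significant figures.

P_cr ≈ 75.1 kip

I = πd⁴/64 = π×3.36⁴/64 = 6.256 in⁴
Effective length L_e = K·L = 1 × 91.1 = 91.10 in
P_cr = π²EI / L_e² = π² × 10100×10³ × 6.256 / 91.10² = 7.515×10^4 lb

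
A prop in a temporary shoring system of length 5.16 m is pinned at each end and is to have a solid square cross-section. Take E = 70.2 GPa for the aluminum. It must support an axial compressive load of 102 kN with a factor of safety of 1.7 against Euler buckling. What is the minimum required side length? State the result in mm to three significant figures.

a ≈ 94.6 mm

Required P_cr = n·P = 1.7 × 102 = 173.4 kN
L_e = K·L = 1 × 5.16 = 5.160 m
Required I = P_cr·L_e²/(π²E) = 1.734×10^5 × 5.160² / (π² × 7.02×10^10) = 6.664×10^-6 m⁴
I_req = 6.664×10^6 mm⁴
Solid square: I = a⁴/12  ⇒  a = (12I)^(1/4) = (12×6.664×10^6)^(1/4) = 94.6 mm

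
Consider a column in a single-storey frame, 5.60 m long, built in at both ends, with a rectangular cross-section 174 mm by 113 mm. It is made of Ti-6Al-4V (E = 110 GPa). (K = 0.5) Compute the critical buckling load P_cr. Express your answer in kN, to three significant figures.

P_cr ≈ 2900 kN

Buckling occurs about the weak axis: I_min = h·b³/12 with b = 113 mm (the shorter side).
I_min = 174×113³/12 = 2.092×10^7 mm⁴
I = 2.092×10^7 mm⁴ = 2.092×10^-5 m⁴
Effective length L_e = K·L = 0.5 × 5.60 = 2.800 m
P_cr = π²EI / L_e² = π² × 110×10⁹ × 2.092×10^-5 / 2.800² = 2.897×10^6 N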